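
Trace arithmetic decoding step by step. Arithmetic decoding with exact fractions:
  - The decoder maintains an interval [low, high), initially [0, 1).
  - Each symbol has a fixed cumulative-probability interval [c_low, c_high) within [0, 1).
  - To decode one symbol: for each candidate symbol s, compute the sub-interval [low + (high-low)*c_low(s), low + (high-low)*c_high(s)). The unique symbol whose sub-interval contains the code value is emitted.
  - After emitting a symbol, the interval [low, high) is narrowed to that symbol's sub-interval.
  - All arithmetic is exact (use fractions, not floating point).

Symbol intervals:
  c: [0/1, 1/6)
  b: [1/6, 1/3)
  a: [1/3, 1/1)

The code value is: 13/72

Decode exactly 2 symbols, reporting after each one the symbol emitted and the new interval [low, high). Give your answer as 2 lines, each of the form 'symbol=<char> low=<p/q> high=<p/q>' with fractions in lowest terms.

Step 1: interval [0/1, 1/1), width = 1/1 - 0/1 = 1/1
  'c': [0/1 + 1/1*0/1, 0/1 + 1/1*1/6) = [0/1, 1/6)
  'b': [0/1 + 1/1*1/6, 0/1 + 1/1*1/3) = [1/6, 1/3) <- contains code 13/72
  'a': [0/1 + 1/1*1/3, 0/1 + 1/1*1/1) = [1/3, 1/1)
  emit 'b', narrow to [1/6, 1/3)
Step 2: interval [1/6, 1/3), width = 1/3 - 1/6 = 1/6
  'c': [1/6 + 1/6*0/1, 1/6 + 1/6*1/6) = [1/6, 7/36) <- contains code 13/72
  'b': [1/6 + 1/6*1/6, 1/6 + 1/6*1/3) = [7/36, 2/9)
  'a': [1/6 + 1/6*1/3, 1/6 + 1/6*1/1) = [2/9, 1/3)
  emit 'c', narrow to [1/6, 7/36)

Answer: symbol=b low=1/6 high=1/3
symbol=c low=1/6 high=7/36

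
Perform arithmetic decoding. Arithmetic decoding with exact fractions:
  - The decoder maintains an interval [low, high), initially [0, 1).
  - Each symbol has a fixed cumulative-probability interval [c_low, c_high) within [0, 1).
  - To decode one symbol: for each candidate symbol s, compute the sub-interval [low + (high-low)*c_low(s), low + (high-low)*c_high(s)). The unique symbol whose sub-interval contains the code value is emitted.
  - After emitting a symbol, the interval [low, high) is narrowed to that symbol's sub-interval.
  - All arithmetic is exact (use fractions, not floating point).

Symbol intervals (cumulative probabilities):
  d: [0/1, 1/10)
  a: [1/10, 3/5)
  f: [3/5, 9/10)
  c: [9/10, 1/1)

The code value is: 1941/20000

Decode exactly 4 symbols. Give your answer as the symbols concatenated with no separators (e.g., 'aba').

Step 1: interval [0/1, 1/1), width = 1/1 - 0/1 = 1/1
  'd': [0/1 + 1/1*0/1, 0/1 + 1/1*1/10) = [0/1, 1/10) <- contains code 1941/20000
  'a': [0/1 + 1/1*1/10, 0/1 + 1/1*3/5) = [1/10, 3/5)
  'f': [0/1 + 1/1*3/5, 0/1 + 1/1*9/10) = [3/5, 9/10)
  'c': [0/1 + 1/1*9/10, 0/1 + 1/1*1/1) = [9/10, 1/1)
  emit 'd', narrow to [0/1, 1/10)
Step 2: interval [0/1, 1/10), width = 1/10 - 0/1 = 1/10
  'd': [0/1 + 1/10*0/1, 0/1 + 1/10*1/10) = [0/1, 1/100)
  'a': [0/1 + 1/10*1/10, 0/1 + 1/10*3/5) = [1/100, 3/50)
  'f': [0/1 + 1/10*3/5, 0/1 + 1/10*9/10) = [3/50, 9/100)
  'c': [0/1 + 1/10*9/10, 0/1 + 1/10*1/1) = [9/100, 1/10) <- contains code 1941/20000
  emit 'c', narrow to [9/100, 1/10)
Step 3: interval [9/100, 1/10), width = 1/10 - 9/100 = 1/100
  'd': [9/100 + 1/100*0/1, 9/100 + 1/100*1/10) = [9/100, 91/1000)
  'a': [9/100 + 1/100*1/10, 9/100 + 1/100*3/5) = [91/1000, 12/125)
  'f': [9/100 + 1/100*3/5, 9/100 + 1/100*9/10) = [12/125, 99/1000) <- contains code 1941/20000
  'c': [9/100 + 1/100*9/10, 9/100 + 1/100*1/1) = [99/1000, 1/10)
  emit 'f', narrow to [12/125, 99/1000)
Step 4: interval [12/125, 99/1000), width = 99/1000 - 12/125 = 3/1000
  'd': [12/125 + 3/1000*0/1, 12/125 + 3/1000*1/10) = [12/125, 963/10000)
  'a': [12/125 + 3/1000*1/10, 12/125 + 3/1000*3/5) = [963/10000, 489/5000) <- contains code 1941/20000
  'f': [12/125 + 3/1000*3/5, 12/125 + 3/1000*9/10) = [489/5000, 987/10000)
  'c': [12/125 + 3/1000*9/10, 12/125 + 3/1000*1/1) = [987/10000, 99/1000)
  emit 'a', narrow to [963/10000, 489/5000)

Answer: dcfa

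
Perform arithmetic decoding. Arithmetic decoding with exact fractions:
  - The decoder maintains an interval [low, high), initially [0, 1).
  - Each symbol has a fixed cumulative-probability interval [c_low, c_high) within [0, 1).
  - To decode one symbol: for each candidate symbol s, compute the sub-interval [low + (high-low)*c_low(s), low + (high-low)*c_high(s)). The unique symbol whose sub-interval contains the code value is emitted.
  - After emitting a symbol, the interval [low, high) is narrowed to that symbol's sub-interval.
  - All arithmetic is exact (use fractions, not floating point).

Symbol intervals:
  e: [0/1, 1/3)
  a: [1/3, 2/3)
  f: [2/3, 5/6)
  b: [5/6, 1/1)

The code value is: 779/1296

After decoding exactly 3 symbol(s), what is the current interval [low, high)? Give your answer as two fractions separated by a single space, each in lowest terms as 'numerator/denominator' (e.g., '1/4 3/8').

Answer: 16/27 65/108

Derivation:
Step 1: interval [0/1, 1/1), width = 1/1 - 0/1 = 1/1
  'e': [0/1 + 1/1*0/1, 0/1 + 1/1*1/3) = [0/1, 1/3)
  'a': [0/1 + 1/1*1/3, 0/1 + 1/1*2/3) = [1/3, 2/3) <- contains code 779/1296
  'f': [0/1 + 1/1*2/3, 0/1 + 1/1*5/6) = [2/3, 5/6)
  'b': [0/1 + 1/1*5/6, 0/1 + 1/1*1/1) = [5/6, 1/1)
  emit 'a', narrow to [1/3, 2/3)
Step 2: interval [1/3, 2/3), width = 2/3 - 1/3 = 1/3
  'e': [1/3 + 1/3*0/1, 1/3 + 1/3*1/3) = [1/3, 4/9)
  'a': [1/3 + 1/3*1/3, 1/3 + 1/3*2/3) = [4/9, 5/9)
  'f': [1/3 + 1/3*2/3, 1/3 + 1/3*5/6) = [5/9, 11/18) <- contains code 779/1296
  'b': [1/3 + 1/3*5/6, 1/3 + 1/3*1/1) = [11/18, 2/3)
  emit 'f', narrow to [5/9, 11/18)
Step 3: interval [5/9, 11/18), width = 11/18 - 5/9 = 1/18
  'e': [5/9 + 1/18*0/1, 5/9 + 1/18*1/3) = [5/9, 31/54)
  'a': [5/9 + 1/18*1/3, 5/9 + 1/18*2/3) = [31/54, 16/27)
  'f': [5/9 + 1/18*2/3, 5/9 + 1/18*5/6) = [16/27, 65/108) <- contains code 779/1296
  'b': [5/9 + 1/18*5/6, 5/9 + 1/18*1/1) = [65/108, 11/18)
  emit 'f', narrow to [16/27, 65/108)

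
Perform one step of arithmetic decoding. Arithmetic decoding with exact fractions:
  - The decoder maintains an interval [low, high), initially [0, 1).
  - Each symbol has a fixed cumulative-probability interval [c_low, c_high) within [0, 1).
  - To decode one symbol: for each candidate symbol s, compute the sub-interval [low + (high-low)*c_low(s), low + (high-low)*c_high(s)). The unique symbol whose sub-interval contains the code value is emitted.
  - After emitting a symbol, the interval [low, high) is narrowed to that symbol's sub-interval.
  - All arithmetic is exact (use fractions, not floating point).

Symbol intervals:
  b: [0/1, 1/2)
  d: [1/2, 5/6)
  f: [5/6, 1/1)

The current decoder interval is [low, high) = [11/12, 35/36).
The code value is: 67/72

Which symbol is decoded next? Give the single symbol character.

Answer: b

Derivation:
Interval width = high − low = 35/36 − 11/12 = 1/18
Scaled code = (code − low) / width = (67/72 − 11/12) / 1/18 = 1/4
  b: [0/1, 1/2) ← scaled code falls here ✓
  d: [1/2, 5/6) 
  f: [5/6, 1/1) 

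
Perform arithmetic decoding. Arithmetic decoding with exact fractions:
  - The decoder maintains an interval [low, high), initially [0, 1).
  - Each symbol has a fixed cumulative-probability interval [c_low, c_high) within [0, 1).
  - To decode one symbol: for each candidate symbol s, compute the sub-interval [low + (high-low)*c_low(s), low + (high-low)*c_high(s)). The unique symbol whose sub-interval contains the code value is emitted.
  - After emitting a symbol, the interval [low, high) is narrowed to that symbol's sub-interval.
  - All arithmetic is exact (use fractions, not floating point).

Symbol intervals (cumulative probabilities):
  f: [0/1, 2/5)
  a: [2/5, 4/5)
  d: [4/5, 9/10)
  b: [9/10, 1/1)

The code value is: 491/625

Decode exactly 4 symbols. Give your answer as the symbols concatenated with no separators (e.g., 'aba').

Answer: abaa

Derivation:
Step 1: interval [0/1, 1/1), width = 1/1 - 0/1 = 1/1
  'f': [0/1 + 1/1*0/1, 0/1 + 1/1*2/5) = [0/1, 2/5)
  'a': [0/1 + 1/1*2/5, 0/1 + 1/1*4/5) = [2/5, 4/5) <- contains code 491/625
  'd': [0/1 + 1/1*4/5, 0/1 + 1/1*9/10) = [4/5, 9/10)
  'b': [0/1 + 1/1*9/10, 0/1 + 1/1*1/1) = [9/10, 1/1)
  emit 'a', narrow to [2/5, 4/5)
Step 2: interval [2/5, 4/5), width = 4/5 - 2/5 = 2/5
  'f': [2/5 + 2/5*0/1, 2/5 + 2/5*2/5) = [2/5, 14/25)
  'a': [2/5 + 2/5*2/5, 2/5 + 2/5*4/5) = [14/25, 18/25)
  'd': [2/5 + 2/5*4/5, 2/5 + 2/5*9/10) = [18/25, 19/25)
  'b': [2/5 + 2/5*9/10, 2/5 + 2/5*1/1) = [19/25, 4/5) <- contains code 491/625
  emit 'b', narrow to [19/25, 4/5)
Step 3: interval [19/25, 4/5), width = 4/5 - 19/25 = 1/25
  'f': [19/25 + 1/25*0/1, 19/25 + 1/25*2/5) = [19/25, 97/125)
  'a': [19/25 + 1/25*2/5, 19/25 + 1/25*4/5) = [97/125, 99/125) <- contains code 491/625
  'd': [19/25 + 1/25*4/5, 19/25 + 1/25*9/10) = [99/125, 199/250)
  'b': [19/25 + 1/25*9/10, 19/25 + 1/25*1/1) = [199/250, 4/5)
  emit 'a', narrow to [97/125, 99/125)
Step 4: interval [97/125, 99/125), width = 99/125 - 97/125 = 2/125
  'f': [97/125 + 2/125*0/1, 97/125 + 2/125*2/5) = [97/125, 489/625)
  'a': [97/125 + 2/125*2/5, 97/125 + 2/125*4/5) = [489/625, 493/625) <- contains code 491/625
  'd': [97/125 + 2/125*4/5, 97/125 + 2/125*9/10) = [493/625, 494/625)
  'b': [97/125 + 2/125*9/10, 97/125 + 2/125*1/1) = [494/625, 99/125)
  emit 'a', narrow to [489/625, 493/625)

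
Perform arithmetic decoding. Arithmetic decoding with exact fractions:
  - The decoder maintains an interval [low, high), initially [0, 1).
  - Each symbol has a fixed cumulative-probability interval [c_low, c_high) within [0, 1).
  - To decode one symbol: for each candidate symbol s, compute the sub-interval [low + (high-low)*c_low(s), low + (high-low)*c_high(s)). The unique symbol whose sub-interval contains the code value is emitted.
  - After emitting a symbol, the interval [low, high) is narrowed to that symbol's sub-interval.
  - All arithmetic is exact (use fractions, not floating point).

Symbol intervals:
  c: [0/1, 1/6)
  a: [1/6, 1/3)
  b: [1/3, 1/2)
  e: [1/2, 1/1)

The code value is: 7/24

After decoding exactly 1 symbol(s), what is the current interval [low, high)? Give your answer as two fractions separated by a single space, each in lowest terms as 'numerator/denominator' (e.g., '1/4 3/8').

Step 1: interval [0/1, 1/1), width = 1/1 - 0/1 = 1/1
  'c': [0/1 + 1/1*0/1, 0/1 + 1/1*1/6) = [0/1, 1/6)
  'a': [0/1 + 1/1*1/6, 0/1 + 1/1*1/3) = [1/6, 1/3) <- contains code 7/24
  'b': [0/1 + 1/1*1/3, 0/1 + 1/1*1/2) = [1/3, 1/2)
  'e': [0/1 + 1/1*1/2, 0/1 + 1/1*1/1) = [1/2, 1/1)
  emit 'a', narrow to [1/6, 1/3)

Answer: 1/6 1/3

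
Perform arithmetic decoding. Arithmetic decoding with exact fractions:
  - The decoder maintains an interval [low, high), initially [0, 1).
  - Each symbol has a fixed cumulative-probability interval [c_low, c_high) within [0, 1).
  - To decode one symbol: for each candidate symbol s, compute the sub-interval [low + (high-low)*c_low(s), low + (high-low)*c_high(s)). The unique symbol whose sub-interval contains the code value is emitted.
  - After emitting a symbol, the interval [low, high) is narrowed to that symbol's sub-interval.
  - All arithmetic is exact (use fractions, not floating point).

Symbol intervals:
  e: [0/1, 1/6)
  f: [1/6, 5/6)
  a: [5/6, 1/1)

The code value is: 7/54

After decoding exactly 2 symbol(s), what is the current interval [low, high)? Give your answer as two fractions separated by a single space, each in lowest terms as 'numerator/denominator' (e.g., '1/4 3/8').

Step 1: interval [0/1, 1/1), width = 1/1 - 0/1 = 1/1
  'e': [0/1 + 1/1*0/1, 0/1 + 1/1*1/6) = [0/1, 1/6) <- contains code 7/54
  'f': [0/1 + 1/1*1/6, 0/1 + 1/1*5/6) = [1/6, 5/6)
  'a': [0/1 + 1/1*5/6, 0/1 + 1/1*1/1) = [5/6, 1/1)
  emit 'e', narrow to [0/1, 1/6)
Step 2: interval [0/1, 1/6), width = 1/6 - 0/1 = 1/6
  'e': [0/1 + 1/6*0/1, 0/1 + 1/6*1/6) = [0/1, 1/36)
  'f': [0/1 + 1/6*1/6, 0/1 + 1/6*5/6) = [1/36, 5/36) <- contains code 7/54
  'a': [0/1 + 1/6*5/6, 0/1 + 1/6*1/1) = [5/36, 1/6)
  emit 'f', narrow to [1/36, 5/36)

Answer: 1/36 5/36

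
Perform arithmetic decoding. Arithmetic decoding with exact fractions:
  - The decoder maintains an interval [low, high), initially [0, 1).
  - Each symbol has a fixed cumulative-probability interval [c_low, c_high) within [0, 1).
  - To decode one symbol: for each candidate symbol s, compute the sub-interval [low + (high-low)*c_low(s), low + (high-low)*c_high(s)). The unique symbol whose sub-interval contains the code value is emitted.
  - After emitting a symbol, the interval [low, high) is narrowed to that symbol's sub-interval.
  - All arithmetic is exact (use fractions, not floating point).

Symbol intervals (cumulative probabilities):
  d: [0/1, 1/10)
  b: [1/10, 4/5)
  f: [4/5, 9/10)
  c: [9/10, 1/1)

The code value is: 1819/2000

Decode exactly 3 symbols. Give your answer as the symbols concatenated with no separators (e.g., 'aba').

Step 1: interval [0/1, 1/1), width = 1/1 - 0/1 = 1/1
  'd': [0/1 + 1/1*0/1, 0/1 + 1/1*1/10) = [0/1, 1/10)
  'b': [0/1 + 1/1*1/10, 0/1 + 1/1*4/5) = [1/10, 4/5)
  'f': [0/1 + 1/1*4/5, 0/1 + 1/1*9/10) = [4/5, 9/10)
  'c': [0/1 + 1/1*9/10, 0/1 + 1/1*1/1) = [9/10, 1/1) <- contains code 1819/2000
  emit 'c', narrow to [9/10, 1/1)
Step 2: interval [9/10, 1/1), width = 1/1 - 9/10 = 1/10
  'd': [9/10 + 1/10*0/1, 9/10 + 1/10*1/10) = [9/10, 91/100) <- contains code 1819/2000
  'b': [9/10 + 1/10*1/10, 9/10 + 1/10*4/5) = [91/100, 49/50)
  'f': [9/10 + 1/10*4/5, 9/10 + 1/10*9/10) = [49/50, 99/100)
  'c': [9/10 + 1/10*9/10, 9/10 + 1/10*1/1) = [99/100, 1/1)
  emit 'd', narrow to [9/10, 91/100)
Step 3: interval [9/10, 91/100), width = 91/100 - 9/10 = 1/100
  'd': [9/10 + 1/100*0/1, 9/10 + 1/100*1/10) = [9/10, 901/1000)
  'b': [9/10 + 1/100*1/10, 9/10 + 1/100*4/5) = [901/1000, 227/250)
  'f': [9/10 + 1/100*4/5, 9/10 + 1/100*9/10) = [227/250, 909/1000)
  'c': [9/10 + 1/100*9/10, 9/10 + 1/100*1/1) = [909/1000, 91/100) <- contains code 1819/2000
  emit 'c', narrow to [909/1000, 91/100)

Answer: cdc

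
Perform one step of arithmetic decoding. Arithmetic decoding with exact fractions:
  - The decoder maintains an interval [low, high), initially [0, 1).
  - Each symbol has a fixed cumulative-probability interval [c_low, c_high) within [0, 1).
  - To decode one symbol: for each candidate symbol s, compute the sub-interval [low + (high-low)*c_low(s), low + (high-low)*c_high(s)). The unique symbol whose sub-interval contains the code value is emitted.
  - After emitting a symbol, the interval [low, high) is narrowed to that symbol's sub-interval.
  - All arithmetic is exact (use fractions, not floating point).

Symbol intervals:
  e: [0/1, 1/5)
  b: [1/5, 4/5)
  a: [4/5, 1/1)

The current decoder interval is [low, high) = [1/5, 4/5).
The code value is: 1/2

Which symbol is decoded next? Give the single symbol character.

Interval width = high − low = 4/5 − 1/5 = 3/5
Scaled code = (code − low) / width = (1/2 − 1/5) / 3/5 = 1/2
  e: [0/1, 1/5) 
  b: [1/5, 4/5) ← scaled code falls here ✓
  a: [4/5, 1/1) 

Answer: b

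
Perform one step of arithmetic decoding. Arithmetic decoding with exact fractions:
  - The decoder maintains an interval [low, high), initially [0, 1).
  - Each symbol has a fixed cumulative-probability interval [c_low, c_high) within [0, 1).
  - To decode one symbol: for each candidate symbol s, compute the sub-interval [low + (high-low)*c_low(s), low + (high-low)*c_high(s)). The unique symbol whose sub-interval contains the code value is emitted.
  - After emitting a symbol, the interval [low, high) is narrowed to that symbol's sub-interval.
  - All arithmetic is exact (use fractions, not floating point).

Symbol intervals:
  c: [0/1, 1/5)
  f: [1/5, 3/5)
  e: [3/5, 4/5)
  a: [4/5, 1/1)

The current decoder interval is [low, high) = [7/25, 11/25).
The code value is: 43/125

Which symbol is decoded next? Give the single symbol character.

Interval width = high − low = 11/25 − 7/25 = 4/25
Scaled code = (code − low) / width = (43/125 − 7/25) / 4/25 = 2/5
  c: [0/1, 1/5) 
  f: [1/5, 3/5) ← scaled code falls here ✓
  e: [3/5, 4/5) 
  a: [4/5, 1/1) 

Answer: f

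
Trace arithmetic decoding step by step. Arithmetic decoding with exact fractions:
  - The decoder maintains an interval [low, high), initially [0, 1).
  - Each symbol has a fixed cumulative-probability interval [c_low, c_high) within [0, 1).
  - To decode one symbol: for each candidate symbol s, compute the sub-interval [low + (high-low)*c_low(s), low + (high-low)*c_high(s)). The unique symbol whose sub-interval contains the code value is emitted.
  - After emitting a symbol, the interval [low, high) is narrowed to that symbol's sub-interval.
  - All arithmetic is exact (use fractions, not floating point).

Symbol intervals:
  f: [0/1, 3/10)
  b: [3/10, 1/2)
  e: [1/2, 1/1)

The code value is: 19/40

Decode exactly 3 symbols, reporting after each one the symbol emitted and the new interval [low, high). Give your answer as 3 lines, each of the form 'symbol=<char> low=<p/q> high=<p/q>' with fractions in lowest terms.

Step 1: interval [0/1, 1/1), width = 1/1 - 0/1 = 1/1
  'f': [0/1 + 1/1*0/1, 0/1 + 1/1*3/10) = [0/1, 3/10)
  'b': [0/1 + 1/1*3/10, 0/1 + 1/1*1/2) = [3/10, 1/2) <- contains code 19/40
  'e': [0/1 + 1/1*1/2, 0/1 + 1/1*1/1) = [1/2, 1/1)
  emit 'b', narrow to [3/10, 1/2)
Step 2: interval [3/10, 1/2), width = 1/2 - 3/10 = 1/5
  'f': [3/10 + 1/5*0/1, 3/10 + 1/5*3/10) = [3/10, 9/25)
  'b': [3/10 + 1/5*3/10, 3/10 + 1/5*1/2) = [9/25, 2/5)
  'e': [3/10 + 1/5*1/2, 3/10 + 1/5*1/1) = [2/5, 1/2) <- contains code 19/40
  emit 'e', narrow to [2/5, 1/2)
Step 3: interval [2/5, 1/2), width = 1/2 - 2/5 = 1/10
  'f': [2/5 + 1/10*0/1, 2/5 + 1/10*3/10) = [2/5, 43/100)
  'b': [2/5 + 1/10*3/10, 2/5 + 1/10*1/2) = [43/100, 9/20)
  'e': [2/5 + 1/10*1/2, 2/5 + 1/10*1/1) = [9/20, 1/2) <- contains code 19/40
  emit 'e', narrow to [9/20, 1/2)

Answer: symbol=b low=3/10 high=1/2
symbol=e low=2/5 high=1/2
symbol=e low=9/20 high=1/2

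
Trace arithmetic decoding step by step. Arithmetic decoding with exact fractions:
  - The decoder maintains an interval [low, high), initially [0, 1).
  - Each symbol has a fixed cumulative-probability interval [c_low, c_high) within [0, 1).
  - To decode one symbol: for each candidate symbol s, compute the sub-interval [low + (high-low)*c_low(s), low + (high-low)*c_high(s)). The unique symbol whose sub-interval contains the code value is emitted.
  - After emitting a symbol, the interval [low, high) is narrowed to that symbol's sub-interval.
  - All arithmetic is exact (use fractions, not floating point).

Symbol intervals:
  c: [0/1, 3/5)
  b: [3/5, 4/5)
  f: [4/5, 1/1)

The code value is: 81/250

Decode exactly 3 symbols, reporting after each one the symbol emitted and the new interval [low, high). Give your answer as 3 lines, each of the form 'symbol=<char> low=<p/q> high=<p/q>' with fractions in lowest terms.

Answer: symbol=c low=0/1 high=3/5
symbol=c low=0/1 high=9/25
symbol=f low=36/125 high=9/25

Derivation:
Step 1: interval [0/1, 1/1), width = 1/1 - 0/1 = 1/1
  'c': [0/1 + 1/1*0/1, 0/1 + 1/1*3/5) = [0/1, 3/5) <- contains code 81/250
  'b': [0/1 + 1/1*3/5, 0/1 + 1/1*4/5) = [3/5, 4/5)
  'f': [0/1 + 1/1*4/5, 0/1 + 1/1*1/1) = [4/5, 1/1)
  emit 'c', narrow to [0/1, 3/5)
Step 2: interval [0/1, 3/5), width = 3/5 - 0/1 = 3/5
  'c': [0/1 + 3/5*0/1, 0/1 + 3/5*3/5) = [0/1, 9/25) <- contains code 81/250
  'b': [0/1 + 3/5*3/5, 0/1 + 3/5*4/5) = [9/25, 12/25)
  'f': [0/1 + 3/5*4/5, 0/1 + 3/5*1/1) = [12/25, 3/5)
  emit 'c', narrow to [0/1, 9/25)
Step 3: interval [0/1, 9/25), width = 9/25 - 0/1 = 9/25
  'c': [0/1 + 9/25*0/1, 0/1 + 9/25*3/5) = [0/1, 27/125)
  'b': [0/1 + 9/25*3/5, 0/1 + 9/25*4/5) = [27/125, 36/125)
  'f': [0/1 + 9/25*4/5, 0/1 + 9/25*1/1) = [36/125, 9/25) <- contains code 81/250
  emit 'f', narrow to [36/125, 9/25)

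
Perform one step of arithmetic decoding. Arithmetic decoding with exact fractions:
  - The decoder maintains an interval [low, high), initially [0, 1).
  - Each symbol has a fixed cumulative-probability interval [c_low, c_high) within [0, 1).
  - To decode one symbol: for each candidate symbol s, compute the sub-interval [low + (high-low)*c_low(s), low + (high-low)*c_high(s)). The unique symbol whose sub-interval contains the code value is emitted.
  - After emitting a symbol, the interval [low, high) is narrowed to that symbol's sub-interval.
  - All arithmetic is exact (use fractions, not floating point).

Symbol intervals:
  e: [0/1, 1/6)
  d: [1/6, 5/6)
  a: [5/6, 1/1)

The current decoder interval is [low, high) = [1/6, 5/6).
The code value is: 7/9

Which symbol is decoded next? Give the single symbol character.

Interval width = high − low = 5/6 − 1/6 = 2/3
Scaled code = (code − low) / width = (7/9 − 1/6) / 2/3 = 11/12
  e: [0/1, 1/6) 
  d: [1/6, 5/6) 
  a: [5/6, 1/1) ← scaled code falls here ✓

Answer: a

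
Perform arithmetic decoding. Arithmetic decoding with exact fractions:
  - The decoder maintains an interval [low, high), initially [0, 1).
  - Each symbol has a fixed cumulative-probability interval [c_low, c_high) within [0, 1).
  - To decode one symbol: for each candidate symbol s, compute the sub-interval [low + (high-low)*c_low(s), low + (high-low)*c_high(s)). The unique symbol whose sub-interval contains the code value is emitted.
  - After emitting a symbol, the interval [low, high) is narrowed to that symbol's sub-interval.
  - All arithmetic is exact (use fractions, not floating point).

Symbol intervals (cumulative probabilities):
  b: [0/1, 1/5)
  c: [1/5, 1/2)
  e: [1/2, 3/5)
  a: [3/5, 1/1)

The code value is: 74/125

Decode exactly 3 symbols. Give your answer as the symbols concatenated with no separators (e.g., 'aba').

Step 1: interval [0/1, 1/1), width = 1/1 - 0/1 = 1/1
  'b': [0/1 + 1/1*0/1, 0/1 + 1/1*1/5) = [0/1, 1/5)
  'c': [0/1 + 1/1*1/5, 0/1 + 1/1*1/2) = [1/5, 1/2)
  'e': [0/1 + 1/1*1/2, 0/1 + 1/1*3/5) = [1/2, 3/5) <- contains code 74/125
  'a': [0/1 + 1/1*3/5, 0/1 + 1/1*1/1) = [3/5, 1/1)
  emit 'e', narrow to [1/2, 3/5)
Step 2: interval [1/2, 3/5), width = 3/5 - 1/2 = 1/10
  'b': [1/2 + 1/10*0/1, 1/2 + 1/10*1/5) = [1/2, 13/25)
  'c': [1/2 + 1/10*1/5, 1/2 + 1/10*1/2) = [13/25, 11/20)
  'e': [1/2 + 1/10*1/2, 1/2 + 1/10*3/5) = [11/20, 14/25)
  'a': [1/2 + 1/10*3/5, 1/2 + 1/10*1/1) = [14/25, 3/5) <- contains code 74/125
  emit 'a', narrow to [14/25, 3/5)
Step 3: interval [14/25, 3/5), width = 3/5 - 14/25 = 1/25
  'b': [14/25 + 1/25*0/1, 14/25 + 1/25*1/5) = [14/25, 71/125)
  'c': [14/25 + 1/25*1/5, 14/25 + 1/25*1/2) = [71/125, 29/50)
  'e': [14/25 + 1/25*1/2, 14/25 + 1/25*3/5) = [29/50, 73/125)
  'a': [14/25 + 1/25*3/5, 14/25 + 1/25*1/1) = [73/125, 3/5) <- contains code 74/125
  emit 'a', narrow to [73/125, 3/5)

Answer: eaa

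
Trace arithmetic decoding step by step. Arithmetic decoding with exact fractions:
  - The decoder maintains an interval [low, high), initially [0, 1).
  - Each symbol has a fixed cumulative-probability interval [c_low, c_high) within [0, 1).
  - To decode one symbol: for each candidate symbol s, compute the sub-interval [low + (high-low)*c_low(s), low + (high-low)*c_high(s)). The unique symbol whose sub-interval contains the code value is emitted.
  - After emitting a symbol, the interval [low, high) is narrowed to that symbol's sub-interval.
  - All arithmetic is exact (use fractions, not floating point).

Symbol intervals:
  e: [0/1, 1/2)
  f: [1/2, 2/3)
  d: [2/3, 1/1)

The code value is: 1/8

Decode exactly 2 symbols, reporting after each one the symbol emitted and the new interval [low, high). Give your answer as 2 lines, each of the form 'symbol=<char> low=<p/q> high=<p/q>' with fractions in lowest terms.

Step 1: interval [0/1, 1/1), width = 1/1 - 0/1 = 1/1
  'e': [0/1 + 1/1*0/1, 0/1 + 1/1*1/2) = [0/1, 1/2) <- contains code 1/8
  'f': [0/1 + 1/1*1/2, 0/1 + 1/1*2/3) = [1/2, 2/3)
  'd': [0/1 + 1/1*2/3, 0/1 + 1/1*1/1) = [2/3, 1/1)
  emit 'e', narrow to [0/1, 1/2)
Step 2: interval [0/1, 1/2), width = 1/2 - 0/1 = 1/2
  'e': [0/1 + 1/2*0/1, 0/1 + 1/2*1/2) = [0/1, 1/4) <- contains code 1/8
  'f': [0/1 + 1/2*1/2, 0/1 + 1/2*2/3) = [1/4, 1/3)
  'd': [0/1 + 1/2*2/3, 0/1 + 1/2*1/1) = [1/3, 1/2)
  emit 'e', narrow to [0/1, 1/4)

Answer: symbol=e low=0/1 high=1/2
symbol=e low=0/1 high=1/4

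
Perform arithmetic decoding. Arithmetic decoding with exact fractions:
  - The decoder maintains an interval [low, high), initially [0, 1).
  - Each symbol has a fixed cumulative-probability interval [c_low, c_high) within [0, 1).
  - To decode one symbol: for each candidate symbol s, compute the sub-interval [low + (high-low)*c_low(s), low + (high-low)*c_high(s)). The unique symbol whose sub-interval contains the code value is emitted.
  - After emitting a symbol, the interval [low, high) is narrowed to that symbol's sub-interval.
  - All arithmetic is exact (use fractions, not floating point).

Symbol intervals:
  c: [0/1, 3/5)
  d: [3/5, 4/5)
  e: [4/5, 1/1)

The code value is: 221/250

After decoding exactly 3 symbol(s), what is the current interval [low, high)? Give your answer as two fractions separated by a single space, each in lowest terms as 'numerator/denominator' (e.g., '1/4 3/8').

Answer: 109/125 112/125

Derivation:
Step 1: interval [0/1, 1/1), width = 1/1 - 0/1 = 1/1
  'c': [0/1 + 1/1*0/1, 0/1 + 1/1*3/5) = [0/1, 3/5)
  'd': [0/1 + 1/1*3/5, 0/1 + 1/1*4/5) = [3/5, 4/5)
  'e': [0/1 + 1/1*4/5, 0/1 + 1/1*1/1) = [4/5, 1/1) <- contains code 221/250
  emit 'e', narrow to [4/5, 1/1)
Step 2: interval [4/5, 1/1), width = 1/1 - 4/5 = 1/5
  'c': [4/5 + 1/5*0/1, 4/5 + 1/5*3/5) = [4/5, 23/25) <- contains code 221/250
  'd': [4/5 + 1/5*3/5, 4/5 + 1/5*4/5) = [23/25, 24/25)
  'e': [4/5 + 1/5*4/5, 4/5 + 1/5*1/1) = [24/25, 1/1)
  emit 'c', narrow to [4/5, 23/25)
Step 3: interval [4/5, 23/25), width = 23/25 - 4/5 = 3/25
  'c': [4/5 + 3/25*0/1, 4/5 + 3/25*3/5) = [4/5, 109/125)
  'd': [4/5 + 3/25*3/5, 4/5 + 3/25*4/5) = [109/125, 112/125) <- contains code 221/250
  'e': [4/5 + 3/25*4/5, 4/5 + 3/25*1/1) = [112/125, 23/25)
  emit 'd', narrow to [109/125, 112/125)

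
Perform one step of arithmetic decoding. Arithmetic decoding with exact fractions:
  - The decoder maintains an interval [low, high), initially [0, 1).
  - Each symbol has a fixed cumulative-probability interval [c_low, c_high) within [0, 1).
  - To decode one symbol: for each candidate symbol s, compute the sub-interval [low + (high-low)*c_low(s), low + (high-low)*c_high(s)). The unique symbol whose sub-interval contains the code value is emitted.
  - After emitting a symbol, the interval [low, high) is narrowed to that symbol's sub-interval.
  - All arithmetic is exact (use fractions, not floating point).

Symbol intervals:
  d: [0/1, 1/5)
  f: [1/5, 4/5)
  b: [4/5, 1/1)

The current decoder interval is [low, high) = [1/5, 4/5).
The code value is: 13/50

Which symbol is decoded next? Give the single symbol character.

Interval width = high − low = 4/5 − 1/5 = 3/5
Scaled code = (code − low) / width = (13/50 − 1/5) / 3/5 = 1/10
  d: [0/1, 1/5) ← scaled code falls here ✓
  f: [1/5, 4/5) 
  b: [4/5, 1/1) 

Answer: d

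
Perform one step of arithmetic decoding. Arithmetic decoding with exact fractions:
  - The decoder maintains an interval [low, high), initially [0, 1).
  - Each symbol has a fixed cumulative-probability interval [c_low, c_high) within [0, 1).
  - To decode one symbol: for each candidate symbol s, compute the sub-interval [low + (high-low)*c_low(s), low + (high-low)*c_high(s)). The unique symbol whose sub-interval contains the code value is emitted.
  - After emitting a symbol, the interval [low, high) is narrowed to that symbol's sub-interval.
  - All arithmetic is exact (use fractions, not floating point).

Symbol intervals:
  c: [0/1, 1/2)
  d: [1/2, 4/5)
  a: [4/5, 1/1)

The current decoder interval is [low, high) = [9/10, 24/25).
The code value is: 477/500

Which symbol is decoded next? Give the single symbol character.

Answer: a

Derivation:
Interval width = high − low = 24/25 − 9/10 = 3/50
Scaled code = (code − low) / width = (477/500 − 9/10) / 3/50 = 9/10
  c: [0/1, 1/2) 
  d: [1/2, 4/5) 
  a: [4/5, 1/1) ← scaled code falls here ✓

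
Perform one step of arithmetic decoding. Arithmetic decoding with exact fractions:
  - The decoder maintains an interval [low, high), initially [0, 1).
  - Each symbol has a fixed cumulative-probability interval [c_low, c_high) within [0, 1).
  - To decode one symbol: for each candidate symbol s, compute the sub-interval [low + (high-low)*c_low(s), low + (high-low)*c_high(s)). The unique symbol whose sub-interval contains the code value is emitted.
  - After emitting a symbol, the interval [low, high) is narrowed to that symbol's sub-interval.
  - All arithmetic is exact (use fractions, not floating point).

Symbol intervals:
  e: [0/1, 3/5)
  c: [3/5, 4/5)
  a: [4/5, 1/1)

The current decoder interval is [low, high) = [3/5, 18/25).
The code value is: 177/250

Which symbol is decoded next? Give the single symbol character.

Answer: a

Derivation:
Interval width = high − low = 18/25 − 3/5 = 3/25
Scaled code = (code − low) / width = (177/250 − 3/5) / 3/25 = 9/10
  e: [0/1, 3/5) 
  c: [3/5, 4/5) 
  a: [4/5, 1/1) ← scaled code falls here ✓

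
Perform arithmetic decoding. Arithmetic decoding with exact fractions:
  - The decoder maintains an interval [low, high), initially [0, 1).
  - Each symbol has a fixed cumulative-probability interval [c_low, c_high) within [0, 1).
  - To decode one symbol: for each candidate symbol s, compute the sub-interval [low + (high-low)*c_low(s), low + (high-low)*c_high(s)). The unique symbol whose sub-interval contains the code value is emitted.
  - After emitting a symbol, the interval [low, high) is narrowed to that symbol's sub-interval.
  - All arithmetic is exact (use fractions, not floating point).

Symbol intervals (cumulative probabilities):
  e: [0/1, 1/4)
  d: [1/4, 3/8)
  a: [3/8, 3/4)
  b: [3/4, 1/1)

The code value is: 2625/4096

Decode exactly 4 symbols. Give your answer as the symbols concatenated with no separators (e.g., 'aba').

Answer: aaba

Derivation:
Step 1: interval [0/1, 1/1), width = 1/1 - 0/1 = 1/1
  'e': [0/1 + 1/1*0/1, 0/1 + 1/1*1/4) = [0/1, 1/4)
  'd': [0/1 + 1/1*1/4, 0/1 + 1/1*3/8) = [1/4, 3/8)
  'a': [0/1 + 1/1*3/8, 0/1 + 1/1*3/4) = [3/8, 3/4) <- contains code 2625/4096
  'b': [0/1 + 1/1*3/4, 0/1 + 1/1*1/1) = [3/4, 1/1)
  emit 'a', narrow to [3/8, 3/4)
Step 2: interval [3/8, 3/4), width = 3/4 - 3/8 = 3/8
  'e': [3/8 + 3/8*0/1, 3/8 + 3/8*1/4) = [3/8, 15/32)
  'd': [3/8 + 3/8*1/4, 3/8 + 3/8*3/8) = [15/32, 33/64)
  'a': [3/8 + 3/8*3/8, 3/8 + 3/8*3/4) = [33/64, 21/32) <- contains code 2625/4096
  'b': [3/8 + 3/8*3/4, 3/8 + 3/8*1/1) = [21/32, 3/4)
  emit 'a', narrow to [33/64, 21/32)
Step 3: interval [33/64, 21/32), width = 21/32 - 33/64 = 9/64
  'e': [33/64 + 9/64*0/1, 33/64 + 9/64*1/4) = [33/64, 141/256)
  'd': [33/64 + 9/64*1/4, 33/64 + 9/64*3/8) = [141/256, 291/512)
  'a': [33/64 + 9/64*3/8, 33/64 + 9/64*3/4) = [291/512, 159/256)
  'b': [33/64 + 9/64*3/4, 33/64 + 9/64*1/1) = [159/256, 21/32) <- contains code 2625/4096
  emit 'b', narrow to [159/256, 21/32)
Step 4: interval [159/256, 21/32), width = 21/32 - 159/256 = 9/256
  'e': [159/256 + 9/256*0/1, 159/256 + 9/256*1/4) = [159/256, 645/1024)
  'd': [159/256 + 9/256*1/4, 159/256 + 9/256*3/8) = [645/1024, 1299/2048)
  'a': [159/256 + 9/256*3/8, 159/256 + 9/256*3/4) = [1299/2048, 663/1024) <- contains code 2625/4096
  'b': [159/256 + 9/256*3/4, 159/256 + 9/256*1/1) = [663/1024, 21/32)
  emit 'a', narrow to [1299/2048, 663/1024)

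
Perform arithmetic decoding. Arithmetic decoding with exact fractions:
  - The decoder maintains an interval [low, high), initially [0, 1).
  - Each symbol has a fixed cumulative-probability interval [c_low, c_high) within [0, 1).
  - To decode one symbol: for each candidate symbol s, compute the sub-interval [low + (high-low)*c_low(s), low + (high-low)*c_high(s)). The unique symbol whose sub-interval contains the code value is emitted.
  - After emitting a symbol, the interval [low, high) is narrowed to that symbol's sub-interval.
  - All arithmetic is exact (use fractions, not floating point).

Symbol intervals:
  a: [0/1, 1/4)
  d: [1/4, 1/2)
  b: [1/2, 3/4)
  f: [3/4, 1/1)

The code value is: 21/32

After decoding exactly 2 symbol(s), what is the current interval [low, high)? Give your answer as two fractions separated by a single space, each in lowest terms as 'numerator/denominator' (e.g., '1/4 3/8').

Step 1: interval [0/1, 1/1), width = 1/1 - 0/1 = 1/1
  'a': [0/1 + 1/1*0/1, 0/1 + 1/1*1/4) = [0/1, 1/4)
  'd': [0/1 + 1/1*1/4, 0/1 + 1/1*1/2) = [1/4, 1/2)
  'b': [0/1 + 1/1*1/2, 0/1 + 1/1*3/4) = [1/2, 3/4) <- contains code 21/32
  'f': [0/1 + 1/1*3/4, 0/1 + 1/1*1/1) = [3/4, 1/1)
  emit 'b', narrow to [1/2, 3/4)
Step 2: interval [1/2, 3/4), width = 3/4 - 1/2 = 1/4
  'a': [1/2 + 1/4*0/1, 1/2 + 1/4*1/4) = [1/2, 9/16)
  'd': [1/2 + 1/4*1/4, 1/2 + 1/4*1/2) = [9/16, 5/8)
  'b': [1/2 + 1/4*1/2, 1/2 + 1/4*3/4) = [5/8, 11/16) <- contains code 21/32
  'f': [1/2 + 1/4*3/4, 1/2 + 1/4*1/1) = [11/16, 3/4)
  emit 'b', narrow to [5/8, 11/16)

Answer: 5/8 11/16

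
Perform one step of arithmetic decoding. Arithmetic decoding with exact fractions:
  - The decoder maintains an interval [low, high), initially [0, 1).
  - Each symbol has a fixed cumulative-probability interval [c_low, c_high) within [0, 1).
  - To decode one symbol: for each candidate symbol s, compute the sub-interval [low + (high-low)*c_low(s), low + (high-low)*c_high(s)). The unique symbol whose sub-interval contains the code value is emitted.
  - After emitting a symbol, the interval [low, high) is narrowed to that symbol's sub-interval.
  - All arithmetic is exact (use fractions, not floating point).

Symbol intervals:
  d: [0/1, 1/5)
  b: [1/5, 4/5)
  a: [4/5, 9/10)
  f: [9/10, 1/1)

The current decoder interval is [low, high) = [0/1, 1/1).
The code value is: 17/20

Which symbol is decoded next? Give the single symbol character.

Answer: a

Derivation:
Interval width = high − low = 1/1 − 0/1 = 1/1
Scaled code = (code − low) / width = (17/20 − 0/1) / 1/1 = 17/20
  d: [0/1, 1/5) 
  b: [1/5, 4/5) 
  a: [4/5, 9/10) ← scaled code falls here ✓
  f: [9/10, 1/1) 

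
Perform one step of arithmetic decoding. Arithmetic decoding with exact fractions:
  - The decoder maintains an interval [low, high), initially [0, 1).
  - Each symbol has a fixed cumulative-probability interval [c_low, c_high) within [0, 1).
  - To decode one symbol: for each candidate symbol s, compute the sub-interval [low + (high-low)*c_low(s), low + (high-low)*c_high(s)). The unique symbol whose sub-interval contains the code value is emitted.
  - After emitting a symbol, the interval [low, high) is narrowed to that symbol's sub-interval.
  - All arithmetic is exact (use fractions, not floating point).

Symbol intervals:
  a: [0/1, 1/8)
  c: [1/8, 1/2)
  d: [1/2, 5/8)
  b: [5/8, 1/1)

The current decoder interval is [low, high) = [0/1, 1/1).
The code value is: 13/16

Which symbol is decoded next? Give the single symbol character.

Answer: b

Derivation:
Interval width = high − low = 1/1 − 0/1 = 1/1
Scaled code = (code − low) / width = (13/16 − 0/1) / 1/1 = 13/16
  a: [0/1, 1/8) 
  c: [1/8, 1/2) 
  d: [1/2, 5/8) 
  b: [5/8, 1/1) ← scaled code falls here ✓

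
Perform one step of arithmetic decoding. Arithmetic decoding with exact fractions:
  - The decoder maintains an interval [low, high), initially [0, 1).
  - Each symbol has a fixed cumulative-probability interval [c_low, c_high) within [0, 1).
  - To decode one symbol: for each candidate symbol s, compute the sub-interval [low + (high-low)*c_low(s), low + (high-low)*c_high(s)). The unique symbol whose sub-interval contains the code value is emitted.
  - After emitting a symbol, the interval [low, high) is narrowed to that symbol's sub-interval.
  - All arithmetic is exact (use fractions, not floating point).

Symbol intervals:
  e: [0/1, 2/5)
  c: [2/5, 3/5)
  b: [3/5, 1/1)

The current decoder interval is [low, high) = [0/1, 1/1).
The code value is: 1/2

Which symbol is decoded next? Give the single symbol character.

Answer: c

Derivation:
Interval width = high − low = 1/1 − 0/1 = 1/1
Scaled code = (code − low) / width = (1/2 − 0/1) / 1/1 = 1/2
  e: [0/1, 2/5) 
  c: [2/5, 3/5) ← scaled code falls here ✓
  b: [3/5, 1/1) 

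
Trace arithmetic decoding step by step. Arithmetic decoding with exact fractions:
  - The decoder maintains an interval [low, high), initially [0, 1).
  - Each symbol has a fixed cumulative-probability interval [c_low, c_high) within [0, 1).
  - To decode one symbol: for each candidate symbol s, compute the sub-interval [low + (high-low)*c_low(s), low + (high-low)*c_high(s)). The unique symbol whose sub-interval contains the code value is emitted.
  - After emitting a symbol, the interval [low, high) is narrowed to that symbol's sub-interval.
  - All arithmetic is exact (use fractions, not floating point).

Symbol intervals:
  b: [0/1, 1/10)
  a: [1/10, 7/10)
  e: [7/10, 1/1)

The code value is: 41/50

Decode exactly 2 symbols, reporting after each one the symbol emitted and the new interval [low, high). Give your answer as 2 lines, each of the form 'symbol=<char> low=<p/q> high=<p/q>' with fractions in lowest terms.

Answer: symbol=e low=7/10 high=1/1
symbol=a low=73/100 high=91/100

Derivation:
Step 1: interval [0/1, 1/1), width = 1/1 - 0/1 = 1/1
  'b': [0/1 + 1/1*0/1, 0/1 + 1/1*1/10) = [0/1, 1/10)
  'a': [0/1 + 1/1*1/10, 0/1 + 1/1*7/10) = [1/10, 7/10)
  'e': [0/1 + 1/1*7/10, 0/1 + 1/1*1/1) = [7/10, 1/1) <- contains code 41/50
  emit 'e', narrow to [7/10, 1/1)
Step 2: interval [7/10, 1/1), width = 1/1 - 7/10 = 3/10
  'b': [7/10 + 3/10*0/1, 7/10 + 3/10*1/10) = [7/10, 73/100)
  'a': [7/10 + 3/10*1/10, 7/10 + 3/10*7/10) = [73/100, 91/100) <- contains code 41/50
  'e': [7/10 + 3/10*7/10, 7/10 + 3/10*1/1) = [91/100, 1/1)
  emit 'a', narrow to [73/100, 91/100)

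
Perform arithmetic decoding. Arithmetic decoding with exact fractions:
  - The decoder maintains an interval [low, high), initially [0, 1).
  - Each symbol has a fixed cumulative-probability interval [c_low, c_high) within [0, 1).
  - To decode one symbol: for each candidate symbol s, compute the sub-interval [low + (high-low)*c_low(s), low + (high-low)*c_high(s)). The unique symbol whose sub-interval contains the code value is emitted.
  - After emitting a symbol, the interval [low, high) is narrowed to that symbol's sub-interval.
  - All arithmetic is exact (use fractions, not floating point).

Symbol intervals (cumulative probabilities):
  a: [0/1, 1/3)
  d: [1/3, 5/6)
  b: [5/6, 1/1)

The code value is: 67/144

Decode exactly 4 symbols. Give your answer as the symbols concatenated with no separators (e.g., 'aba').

Answer: dadb

Derivation:
Step 1: interval [0/1, 1/1), width = 1/1 - 0/1 = 1/1
  'a': [0/1 + 1/1*0/1, 0/1 + 1/1*1/3) = [0/1, 1/3)
  'd': [0/1 + 1/1*1/3, 0/1 + 1/1*5/6) = [1/3, 5/6) <- contains code 67/144
  'b': [0/1 + 1/1*5/6, 0/1 + 1/1*1/1) = [5/6, 1/1)
  emit 'd', narrow to [1/3, 5/6)
Step 2: interval [1/3, 5/6), width = 5/6 - 1/3 = 1/2
  'a': [1/3 + 1/2*0/1, 1/3 + 1/2*1/3) = [1/3, 1/2) <- contains code 67/144
  'd': [1/3 + 1/2*1/3, 1/3 + 1/2*5/6) = [1/2, 3/4)
  'b': [1/3 + 1/2*5/6, 1/3 + 1/2*1/1) = [3/4, 5/6)
  emit 'a', narrow to [1/3, 1/2)
Step 3: interval [1/3, 1/2), width = 1/2 - 1/3 = 1/6
  'a': [1/3 + 1/6*0/1, 1/3 + 1/6*1/3) = [1/3, 7/18)
  'd': [1/3 + 1/6*1/3, 1/3 + 1/6*5/6) = [7/18, 17/36) <- contains code 67/144
  'b': [1/3 + 1/6*5/6, 1/3 + 1/6*1/1) = [17/36, 1/2)
  emit 'd', narrow to [7/18, 17/36)
Step 4: interval [7/18, 17/36), width = 17/36 - 7/18 = 1/12
  'a': [7/18 + 1/12*0/1, 7/18 + 1/12*1/3) = [7/18, 5/12)
  'd': [7/18 + 1/12*1/3, 7/18 + 1/12*5/6) = [5/12, 11/24)
  'b': [7/18 + 1/12*5/6, 7/18 + 1/12*1/1) = [11/24, 17/36) <- contains code 67/144
  emit 'b', narrow to [11/24, 17/36)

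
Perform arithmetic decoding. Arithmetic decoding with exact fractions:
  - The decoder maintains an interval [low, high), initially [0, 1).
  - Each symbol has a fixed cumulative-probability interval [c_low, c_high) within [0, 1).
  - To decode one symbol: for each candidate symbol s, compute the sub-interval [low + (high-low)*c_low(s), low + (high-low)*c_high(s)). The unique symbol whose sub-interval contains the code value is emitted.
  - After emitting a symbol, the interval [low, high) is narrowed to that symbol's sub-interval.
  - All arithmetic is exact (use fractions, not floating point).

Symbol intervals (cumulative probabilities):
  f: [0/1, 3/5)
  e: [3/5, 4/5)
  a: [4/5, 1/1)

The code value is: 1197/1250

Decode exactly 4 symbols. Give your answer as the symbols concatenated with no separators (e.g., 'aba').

Step 1: interval [0/1, 1/1), width = 1/1 - 0/1 = 1/1
  'f': [0/1 + 1/1*0/1, 0/1 + 1/1*3/5) = [0/1, 3/5)
  'e': [0/1 + 1/1*3/5, 0/1 + 1/1*4/5) = [3/5, 4/5)
  'a': [0/1 + 1/1*4/5, 0/1 + 1/1*1/1) = [4/5, 1/1) <- contains code 1197/1250
  emit 'a', narrow to [4/5, 1/1)
Step 2: interval [4/5, 1/1), width = 1/1 - 4/5 = 1/5
  'f': [4/5 + 1/5*0/1, 4/5 + 1/5*3/5) = [4/5, 23/25)
  'e': [4/5 + 1/5*3/5, 4/5 + 1/5*4/5) = [23/25, 24/25) <- contains code 1197/1250
  'a': [4/5 + 1/5*4/5, 4/5 + 1/5*1/1) = [24/25, 1/1)
  emit 'e', narrow to [23/25, 24/25)
Step 3: interval [23/25, 24/25), width = 24/25 - 23/25 = 1/25
  'f': [23/25 + 1/25*0/1, 23/25 + 1/25*3/5) = [23/25, 118/125)
  'e': [23/25 + 1/25*3/5, 23/25 + 1/25*4/5) = [118/125, 119/125)
  'a': [23/25 + 1/25*4/5, 23/25 + 1/25*1/1) = [119/125, 24/25) <- contains code 1197/1250
  emit 'a', narrow to [119/125, 24/25)
Step 4: interval [119/125, 24/25), width = 24/25 - 119/125 = 1/125
  'f': [119/125 + 1/125*0/1, 119/125 + 1/125*3/5) = [119/125, 598/625)
  'e': [119/125 + 1/125*3/5, 119/125 + 1/125*4/5) = [598/625, 599/625) <- contains code 1197/1250
  'a': [119/125 + 1/125*4/5, 119/125 + 1/125*1/1) = [599/625, 24/25)
  emit 'e', narrow to [598/625, 599/625)

Answer: aeae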